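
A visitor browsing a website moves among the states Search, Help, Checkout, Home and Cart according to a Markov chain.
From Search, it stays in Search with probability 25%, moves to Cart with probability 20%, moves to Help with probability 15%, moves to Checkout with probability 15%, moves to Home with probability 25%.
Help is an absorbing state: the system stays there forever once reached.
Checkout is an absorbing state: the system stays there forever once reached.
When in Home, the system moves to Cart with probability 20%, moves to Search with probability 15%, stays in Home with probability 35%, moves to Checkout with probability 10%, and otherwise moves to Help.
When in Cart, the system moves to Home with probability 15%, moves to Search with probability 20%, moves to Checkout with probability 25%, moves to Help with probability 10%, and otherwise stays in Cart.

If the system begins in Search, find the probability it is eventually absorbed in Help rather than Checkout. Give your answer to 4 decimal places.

Let h(s) be the probability of absorption at Help starting from transient state s. Then h(Help) = 1 and h(Checkout) = 0. By first-step analysis:
h(Search) = 0.25·h(Search) + 0.15·1 + 0.15·0 + 0.25·h(Home) + 0.2·h(Cart)
h(Home) = 0.15·h(Search) + 0.2·1 + 0.1·0 + 0.35·h(Home) + 0.2·h(Cart)
h(Cart) = 0.2·h(Search) + 0.1·1 + 0.25·0 + 0.15·h(Home) + 0.3·h(Cart)
Solving: h(Search) = 0.4871, h(Home) = 0.5427, h(Cart) = 0.3983.
Starting from Search, the probability is 0.4871.

0.4871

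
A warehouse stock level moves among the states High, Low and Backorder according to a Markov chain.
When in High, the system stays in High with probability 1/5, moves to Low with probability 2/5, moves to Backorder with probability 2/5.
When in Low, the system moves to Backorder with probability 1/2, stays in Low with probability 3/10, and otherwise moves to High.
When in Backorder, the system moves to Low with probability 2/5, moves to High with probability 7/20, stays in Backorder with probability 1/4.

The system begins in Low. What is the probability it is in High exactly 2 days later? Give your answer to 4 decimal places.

Sum over the intermediate state after 1 day:
P = P(Low→High)·P(High→High) + P(Low→Low)·P(Low→High) + P(Low→Backorder)·P(Backorder→High)
  = 0.2×0.2 + 0.3×0.2 + 0.5×0.35
  = 0.0400 + 0.0600 + 0.1750 = 0.2750

0.2750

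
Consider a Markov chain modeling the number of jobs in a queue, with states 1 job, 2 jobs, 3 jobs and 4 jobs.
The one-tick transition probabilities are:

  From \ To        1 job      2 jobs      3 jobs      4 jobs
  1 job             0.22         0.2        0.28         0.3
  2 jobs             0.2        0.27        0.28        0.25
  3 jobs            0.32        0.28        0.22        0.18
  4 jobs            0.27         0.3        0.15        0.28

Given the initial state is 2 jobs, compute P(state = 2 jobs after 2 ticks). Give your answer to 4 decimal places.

0.2663

Propagate the distribution vector 2 ticks from 2 jobs.
After 0 ticks: (0.0000, 1.0000, 0.0000, 0.0000)
After 1 tick: (0.2000, 0.2700, 0.2800, 0.2500)
After 2 ticks: (0.2551, 0.2663, 0.2307, 0.2479)
P(in 2 jobs after 2 ticks) = 0.2663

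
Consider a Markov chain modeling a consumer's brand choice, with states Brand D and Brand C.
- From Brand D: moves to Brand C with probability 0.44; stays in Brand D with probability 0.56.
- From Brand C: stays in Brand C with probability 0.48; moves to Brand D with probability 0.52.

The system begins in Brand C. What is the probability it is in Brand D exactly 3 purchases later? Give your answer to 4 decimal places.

Propagate the distribution vector 3 purchases from Brand C.
After 0 purchases: (0.0000, 1.0000)
After 1 purchase: (0.5200, 0.4800)
After 2 purchases: (0.5408, 0.4592)
After 3 purchases: (0.5416, 0.4584)
P(in Brand D after 3 purchases) = 0.5416

0.5416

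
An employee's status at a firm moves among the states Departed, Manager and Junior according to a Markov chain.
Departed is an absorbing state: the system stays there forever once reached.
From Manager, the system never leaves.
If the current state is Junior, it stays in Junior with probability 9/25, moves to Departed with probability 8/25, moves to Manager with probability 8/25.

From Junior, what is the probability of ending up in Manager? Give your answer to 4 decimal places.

Let h(s) be the probability of absorption at Manager starting from transient state s. Then h(Manager) = 1 and h(Departed) = 0. By first-step analysis:
h(Junior) = 0.32·0 + 0.32·1 + 0.36·h(Junior)
Solving: h(Junior) = 0.5000.
Starting from Junior, the probability is 0.5000.

0.5000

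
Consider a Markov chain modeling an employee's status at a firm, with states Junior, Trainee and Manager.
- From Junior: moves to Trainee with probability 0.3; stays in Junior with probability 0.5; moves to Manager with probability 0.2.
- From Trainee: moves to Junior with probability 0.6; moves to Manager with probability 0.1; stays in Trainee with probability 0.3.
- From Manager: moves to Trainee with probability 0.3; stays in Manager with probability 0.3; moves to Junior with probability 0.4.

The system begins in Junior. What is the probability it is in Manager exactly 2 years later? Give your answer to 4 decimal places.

0.1900

Sum over the intermediate state after 1 year:
P = P(Junior→Junior)·P(Junior→Manager) + P(Junior→Trainee)·P(Trainee→Manager) + P(Junior→Manager)·P(Manager→Manager)
  = 0.5×0.2 + 0.3×0.1 + 0.2×0.3
  = 0.1000 + 0.0300 + 0.0600 = 0.1900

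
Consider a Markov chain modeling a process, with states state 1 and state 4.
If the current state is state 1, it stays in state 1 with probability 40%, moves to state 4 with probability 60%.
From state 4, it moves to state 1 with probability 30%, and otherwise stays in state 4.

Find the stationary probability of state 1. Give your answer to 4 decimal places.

0.3333

Let the stationary distribution be π with π = πP and π_1 + π_2 = 1.
π_1 = 0.4·π_1 + 0.3·π_2
Solving with the normalization constraint gives π = (0.3333, 0.6667).
So the stationary probability of state 1 is 0.3333.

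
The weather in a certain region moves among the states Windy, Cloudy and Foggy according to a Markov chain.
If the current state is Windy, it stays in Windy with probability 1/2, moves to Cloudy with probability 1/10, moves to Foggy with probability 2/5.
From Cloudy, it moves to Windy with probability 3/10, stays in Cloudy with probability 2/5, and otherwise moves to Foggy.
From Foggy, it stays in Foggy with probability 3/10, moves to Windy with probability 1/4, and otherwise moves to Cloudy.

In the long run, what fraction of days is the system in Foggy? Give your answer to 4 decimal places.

0.3354

Let the stationary distribution be π with π = πP and π_1 + π_2 + π_3 = 1.
π_1 = 0.5·π_1 + 0.3·π_2 + 0.25·π_3
π_2 = 0.1·π_1 + 0.4·π_2 + 0.45·π_3
Solving with the normalization constraint gives π = (0.3540, 0.3106, 0.3354).
So the stationary probability of Foggy is 0.3354.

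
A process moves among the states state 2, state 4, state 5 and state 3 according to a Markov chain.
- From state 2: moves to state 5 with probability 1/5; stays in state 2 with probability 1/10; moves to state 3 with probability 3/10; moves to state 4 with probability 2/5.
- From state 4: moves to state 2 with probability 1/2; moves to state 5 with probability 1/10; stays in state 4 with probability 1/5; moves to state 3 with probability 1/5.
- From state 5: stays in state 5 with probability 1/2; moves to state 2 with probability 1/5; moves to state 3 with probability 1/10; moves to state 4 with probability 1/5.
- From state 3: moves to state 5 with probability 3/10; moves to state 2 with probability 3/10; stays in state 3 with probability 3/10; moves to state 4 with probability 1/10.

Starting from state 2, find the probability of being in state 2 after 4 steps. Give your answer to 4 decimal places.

Propagate the distribution vector 4 steps from state 2.
After 0 steps: (1.0000, 0.0000, 0.0000, 0.0000)
After 1 step: (0.1000, 0.4000, 0.2000, 0.3000)
After 2 steps: (0.3400, 0.1900, 0.2500, 0.2200)
After 3 steps: (0.2450, 0.2460, 0.2780, 0.2310)
After 4 steps: (0.2724, 0.2259, 0.2819, 0.2198)
P(in state 2 after 4 steps) = 0.2724

0.2724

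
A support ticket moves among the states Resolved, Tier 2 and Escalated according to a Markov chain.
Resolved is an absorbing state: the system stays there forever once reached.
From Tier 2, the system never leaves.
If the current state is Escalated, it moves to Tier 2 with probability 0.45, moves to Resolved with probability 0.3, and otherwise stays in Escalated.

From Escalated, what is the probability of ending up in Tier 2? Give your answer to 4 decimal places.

Let h(s) be the probability of absorption at Tier 2 starting from transient state s. Then h(Tier 2) = 1 and h(Resolved) = 0. By first-step analysis:
h(Escalated) = 0.3·0 + 0.45·1 + 0.25·h(Escalated)
Solving: h(Escalated) = 0.6000.
Starting from Escalated, the probability is 0.6000.

0.6000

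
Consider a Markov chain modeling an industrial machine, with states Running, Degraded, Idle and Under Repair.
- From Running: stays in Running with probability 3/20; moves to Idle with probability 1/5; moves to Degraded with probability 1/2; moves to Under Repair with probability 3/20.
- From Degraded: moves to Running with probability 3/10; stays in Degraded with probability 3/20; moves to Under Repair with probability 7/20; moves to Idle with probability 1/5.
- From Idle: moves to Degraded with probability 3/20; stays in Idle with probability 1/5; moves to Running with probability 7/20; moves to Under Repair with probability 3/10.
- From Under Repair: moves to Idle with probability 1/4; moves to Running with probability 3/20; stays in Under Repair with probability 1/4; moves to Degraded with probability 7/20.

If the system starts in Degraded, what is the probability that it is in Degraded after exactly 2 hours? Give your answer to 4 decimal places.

0.3250

Propagate the distribution vector 2 hours from Degraded.
After 0 hours: (0.0000, 1.0000, 0.0000, 0.0000)
After 1 hour: (0.3000, 0.1500, 0.2000, 0.3500)
After 2 hours: (0.2125, 0.3250, 0.2175, 0.2450)
P(in Degraded after 2 hours) = 0.3250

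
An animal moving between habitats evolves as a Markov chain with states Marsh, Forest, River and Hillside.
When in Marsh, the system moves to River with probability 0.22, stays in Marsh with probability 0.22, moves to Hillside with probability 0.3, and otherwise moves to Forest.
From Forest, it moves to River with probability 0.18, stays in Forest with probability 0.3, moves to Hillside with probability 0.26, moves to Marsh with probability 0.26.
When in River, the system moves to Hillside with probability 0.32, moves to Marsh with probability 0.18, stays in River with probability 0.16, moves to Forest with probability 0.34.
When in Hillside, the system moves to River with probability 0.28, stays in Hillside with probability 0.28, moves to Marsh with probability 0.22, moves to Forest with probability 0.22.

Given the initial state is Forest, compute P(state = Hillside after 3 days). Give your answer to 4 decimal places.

Propagate the distribution vector 3 days from Forest.
After 0 days: (0.0000, 1.0000, 0.0000, 0.0000)
After 1 day: (0.2600, 0.3000, 0.1800, 0.2600)
After 2 days: (0.2248, 0.2760, 0.2128, 0.2864)
After 3 days: (0.2225, 0.2766, 0.2134, 0.2875)
P(in Hillside after 3 days) = 0.2875

0.2875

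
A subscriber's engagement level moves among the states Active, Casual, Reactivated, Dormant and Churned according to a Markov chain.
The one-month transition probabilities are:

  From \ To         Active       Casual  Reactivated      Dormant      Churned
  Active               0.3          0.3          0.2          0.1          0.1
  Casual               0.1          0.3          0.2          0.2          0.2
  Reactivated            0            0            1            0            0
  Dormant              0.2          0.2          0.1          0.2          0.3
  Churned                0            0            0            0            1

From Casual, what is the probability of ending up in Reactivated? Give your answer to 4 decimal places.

Let h(s) be the probability of absorption at Reactivated starting from transient state s. Then h(Reactivated) = 1 and h(Churned) = 0. By first-step analysis:
h(Active) = 0.3·h(Active) + 0.3·h(Casual) + 0.2·1 + 0.1·h(Dormant) + 0.1·0
h(Casual) = 0.1·h(Active) + 0.3·h(Casual) + 0.2·1 + 0.2·h(Dormant) + 0.2·0
h(Dormant) = 0.2·h(Active) + 0.2·h(Casual) + 0.1·1 + 0.2·h(Dormant) + 0.3·0
Solving: h(Active) = 0.5417, h(Casual) = 0.4712, h(Dormant) = 0.3782.
Starting from Casual, the probability is 0.4712.

0.4712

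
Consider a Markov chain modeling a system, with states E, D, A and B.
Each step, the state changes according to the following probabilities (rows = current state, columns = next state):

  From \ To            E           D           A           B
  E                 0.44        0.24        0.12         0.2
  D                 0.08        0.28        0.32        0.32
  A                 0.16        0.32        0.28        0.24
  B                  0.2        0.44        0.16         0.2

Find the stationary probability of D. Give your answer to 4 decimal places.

0.3209

Let the stationary distribution be π with π = πP and π_1 + π_2 + π_3 + π_4 = 1.
π_1 = 0.44·π_1 + 0.08·π_2 + 0.16·π_3 + 0.2·π_4
π_2 = 0.24·π_1 + 0.28·π_2 + 0.32·π_3 + 0.44·π_4
π_3 = 0.12·π_1 + 0.32·π_2 + 0.28·π_3 + 0.16·π_4
Solving with the normalization constraint gives π = (0.2003, 0.3209, 0.2311, 0.2477).
So the stationary probability of D is 0.3209.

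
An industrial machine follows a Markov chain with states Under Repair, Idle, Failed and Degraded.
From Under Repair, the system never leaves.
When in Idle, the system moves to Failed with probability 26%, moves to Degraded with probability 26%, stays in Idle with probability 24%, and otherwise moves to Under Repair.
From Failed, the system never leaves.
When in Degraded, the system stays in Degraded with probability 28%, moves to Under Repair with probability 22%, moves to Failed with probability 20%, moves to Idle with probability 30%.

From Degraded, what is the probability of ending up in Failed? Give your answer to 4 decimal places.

0.4902

Let h(s) be the probability of absorption at Failed starting from transient state s. Then h(Failed) = 1 and h(Under Repair) = 0. By first-step analysis:
h(Idle) = 0.24·0 + 0.24·h(Idle) + 0.26·1 + 0.26·h(Degraded)
h(Degraded) = 0.22·0 + 0.3·h(Idle) + 0.2·1 + 0.28·h(Degraded)
Solving: h(Idle) = 0.5098, h(Degraded) = 0.4902.
Starting from Degraded, the probability is 0.4902.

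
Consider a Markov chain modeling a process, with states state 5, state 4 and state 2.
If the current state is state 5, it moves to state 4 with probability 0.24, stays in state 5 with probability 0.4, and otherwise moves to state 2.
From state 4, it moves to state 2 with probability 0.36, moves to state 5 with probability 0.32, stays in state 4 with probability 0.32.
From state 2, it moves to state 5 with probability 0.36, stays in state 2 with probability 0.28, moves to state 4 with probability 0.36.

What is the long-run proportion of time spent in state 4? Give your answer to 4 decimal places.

0.3043

Let the stationary distribution be π with π = πP and π_1 + π_2 + π_3 = 1.
π_1 = 0.4·π_1 + 0.32·π_2 + 0.36·π_3
π_2 = 0.24·π_1 + 0.32·π_2 + 0.36·π_3
Solving with the normalization constraint gives π = (0.3623, 0.3043, 0.3333).
So the stationary probability of state 4 is 0.3043.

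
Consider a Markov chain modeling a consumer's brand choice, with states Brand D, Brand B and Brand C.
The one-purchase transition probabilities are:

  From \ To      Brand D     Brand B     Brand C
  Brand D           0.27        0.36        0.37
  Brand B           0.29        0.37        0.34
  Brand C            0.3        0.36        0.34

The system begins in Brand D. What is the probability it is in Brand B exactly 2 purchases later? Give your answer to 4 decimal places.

0.3636

Sum over the intermediate state after 1 purchase:
P = P(Brand D→Brand D)·P(Brand D→Brand B) + P(Brand D→Brand B)·P(Brand B→Brand B) + P(Brand D→Brand C)·P(Brand C→Brand B)
  = 0.27×0.36 + 0.36×0.37 + 0.37×0.36
  = 0.0972 + 0.1332 + 0.1332 = 0.3636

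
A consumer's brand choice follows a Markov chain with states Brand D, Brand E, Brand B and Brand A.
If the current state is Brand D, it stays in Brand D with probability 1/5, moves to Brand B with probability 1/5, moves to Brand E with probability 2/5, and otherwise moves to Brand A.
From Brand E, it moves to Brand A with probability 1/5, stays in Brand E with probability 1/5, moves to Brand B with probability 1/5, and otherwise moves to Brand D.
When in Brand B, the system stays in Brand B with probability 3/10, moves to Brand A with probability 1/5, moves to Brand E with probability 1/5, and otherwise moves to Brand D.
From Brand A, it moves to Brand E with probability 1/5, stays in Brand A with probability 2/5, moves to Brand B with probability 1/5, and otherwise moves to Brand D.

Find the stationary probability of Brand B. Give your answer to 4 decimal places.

Let the stationary distribution be π with π = πP and π_1 + π_2 + π_3 + π_4 = 1.
π_1 = 0.2·π_1 + 0.4·π_2 + 0.3·π_3 + 0.2·π_4
π_2 = 0.4·π_1 + 0.2·π_2 + 0.2·π_3 + 0.2·π_4
π_3 = 0.2·π_1 + 0.2·π_2 + 0.3·π_3 + 0.2·π_4
Solving with the normalization constraint gives π = (0.2731, 0.2546, 0.2222, 0.2500).
So the stationary probability of Brand B is 0.2222.

0.2222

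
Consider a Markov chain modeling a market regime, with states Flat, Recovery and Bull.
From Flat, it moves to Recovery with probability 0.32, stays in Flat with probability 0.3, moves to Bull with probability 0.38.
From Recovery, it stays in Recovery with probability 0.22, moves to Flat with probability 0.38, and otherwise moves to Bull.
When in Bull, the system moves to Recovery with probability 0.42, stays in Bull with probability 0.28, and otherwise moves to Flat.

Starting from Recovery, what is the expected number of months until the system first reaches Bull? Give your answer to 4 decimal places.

Let t(s) be the expected number of months to first reach Bull from state s, with t(Bull) = 0. Conditioning on the first month:
t(Flat) = 1 + 0.3·t(Flat) + 0.32·t(Recovery)
t(Recovery) = 1 + 0.38·t(Flat) + 0.22·t(Recovery)
Solving: t(Flat) = 2.5919, t(Recovery) = 2.5448.
Expected months from Recovery to Bull: 2.5448.

2.5448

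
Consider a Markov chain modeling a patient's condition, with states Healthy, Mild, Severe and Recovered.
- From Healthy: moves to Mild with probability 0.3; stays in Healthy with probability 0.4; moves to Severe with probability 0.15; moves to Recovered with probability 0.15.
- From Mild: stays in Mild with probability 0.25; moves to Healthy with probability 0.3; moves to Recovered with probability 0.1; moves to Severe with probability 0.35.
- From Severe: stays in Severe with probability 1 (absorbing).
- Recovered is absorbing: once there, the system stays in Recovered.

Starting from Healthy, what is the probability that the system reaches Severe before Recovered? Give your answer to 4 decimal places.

Let h(s) be the probability of absorption at Severe starting from transient state s. Then h(Severe) = 1 and h(Recovered) = 0. By first-step analysis:
h(Healthy) = 0.4·h(Healthy) + 0.3·h(Mild) + 0.15·1 + 0.15·0
h(Mild) = 0.3·h(Healthy) + 0.25·h(Mild) + 0.35·1 + 0.1·0
Solving: h(Healthy) = 0.6042, h(Mild) = 0.7083.
Starting from Healthy, the probability is 0.6042.

0.6042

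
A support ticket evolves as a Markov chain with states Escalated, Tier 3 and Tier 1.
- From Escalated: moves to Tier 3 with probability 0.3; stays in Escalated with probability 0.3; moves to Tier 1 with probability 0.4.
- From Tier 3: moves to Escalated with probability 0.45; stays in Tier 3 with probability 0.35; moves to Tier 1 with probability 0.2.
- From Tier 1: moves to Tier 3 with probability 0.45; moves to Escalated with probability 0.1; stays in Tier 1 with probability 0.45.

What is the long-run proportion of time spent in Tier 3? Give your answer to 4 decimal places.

0.3700

Let the stationary distribution be π with π = πP and π_1 + π_2 + π_3 = 1.
π_1 = 0.3·π_1 + 0.45·π_2 + 0.1·π_3
π_2 = 0.3·π_1 + 0.35·π_2 + 0.45·π_3
Solving with the normalization constraint gives π = (0.2869, 0.3700, 0.3432).
So the stationary probability of Tier 3 is 0.3700.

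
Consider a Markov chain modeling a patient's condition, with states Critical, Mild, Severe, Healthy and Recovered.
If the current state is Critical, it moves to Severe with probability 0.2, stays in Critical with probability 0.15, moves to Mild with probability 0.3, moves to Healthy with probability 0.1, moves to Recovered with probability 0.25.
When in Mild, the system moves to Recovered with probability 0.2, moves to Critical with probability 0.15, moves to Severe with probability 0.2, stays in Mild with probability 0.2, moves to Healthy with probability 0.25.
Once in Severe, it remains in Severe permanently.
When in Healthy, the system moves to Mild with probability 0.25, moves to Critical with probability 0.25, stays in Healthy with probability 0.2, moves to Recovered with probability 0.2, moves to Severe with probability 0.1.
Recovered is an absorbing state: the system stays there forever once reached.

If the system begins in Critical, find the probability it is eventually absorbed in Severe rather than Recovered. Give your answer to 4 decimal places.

0.4462

Let h(s) be the probability of absorption at Severe starting from transient state s. Then h(Severe) = 1 and h(Recovered) = 0. By first-step analysis:
h(Critical) = 0.15·h(Critical) + 0.3·h(Mild) + 0.2·1 + 0.1·h(Healthy) + 0.25·0
h(Mild) = 0.15·h(Critical) + 0.2·h(Mild) + 0.2·1 + 0.25·h(Healthy) + 0.2·0
h(Healthy) = 0.25·h(Critical) + 0.25·h(Mild) + 0.1·1 + 0.2·h(Healthy) + 0.2·0
Solving: h(Critical) = 0.4462, h(Mild) = 0.4614, h(Healthy) = 0.4086.
Starting from Critical, the probability is 0.4462.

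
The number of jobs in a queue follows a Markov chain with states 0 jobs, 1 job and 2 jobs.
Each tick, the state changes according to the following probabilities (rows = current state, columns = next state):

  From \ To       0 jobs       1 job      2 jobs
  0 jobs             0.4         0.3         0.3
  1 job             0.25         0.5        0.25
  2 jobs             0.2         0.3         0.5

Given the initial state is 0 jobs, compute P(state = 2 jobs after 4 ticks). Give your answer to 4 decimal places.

Propagate the distribution vector 4 ticks from 0 jobs.
After 0 ticks: (1.0000, 0.0000, 0.0000)
After 1 tick: (0.4000, 0.3000, 0.3000)
After 2 ticks: (0.2950, 0.3600, 0.3450)
After 3 ticks: (0.2770, 0.3720, 0.3510)
After 4 ticks: (0.2740, 0.3744, 0.3516)
P(in 2 jobs after 4 ticks) = 0.3516

0.3516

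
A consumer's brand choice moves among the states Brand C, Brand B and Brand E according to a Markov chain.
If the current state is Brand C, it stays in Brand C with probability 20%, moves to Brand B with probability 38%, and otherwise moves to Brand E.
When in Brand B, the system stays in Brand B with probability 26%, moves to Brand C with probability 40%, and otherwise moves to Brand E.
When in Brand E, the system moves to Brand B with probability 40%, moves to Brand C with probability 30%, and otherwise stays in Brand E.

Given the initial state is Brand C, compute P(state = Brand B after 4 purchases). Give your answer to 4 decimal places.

Propagate the distribution vector 4 purchases from Brand C.
After 0 purchases: (1.0000, 0.0000, 0.0000)
After 1 purchase: (0.2000, 0.3800, 0.4200)
After 2 purchases: (0.3180, 0.3428, 0.3392)
After 3 purchases: (0.3025, 0.3456, 0.3519)
After 4 purchases: (0.3043, 0.3456, 0.3501)
P(in Brand B after 4 purchases) = 0.3456

0.3456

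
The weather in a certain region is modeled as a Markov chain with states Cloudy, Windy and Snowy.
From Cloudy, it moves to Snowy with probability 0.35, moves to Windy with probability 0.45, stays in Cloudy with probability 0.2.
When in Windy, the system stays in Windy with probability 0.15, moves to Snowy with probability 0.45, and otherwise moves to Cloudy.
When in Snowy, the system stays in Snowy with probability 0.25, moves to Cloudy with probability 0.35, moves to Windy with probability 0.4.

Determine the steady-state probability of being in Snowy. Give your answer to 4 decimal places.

Let the stationary distribution be π with π = πP and π_1 + π_2 + π_3 = 1.
π_1 = 0.2·π_1 + 0.4·π_2 + 0.35·π_3
π_2 = 0.45·π_1 + 0.15·π_2 + 0.4·π_3
Solving with the normalization constraint gives π = (0.3188, 0.3328, 0.3484).
So the stationary probability of Snowy is 0.3484.

0.3484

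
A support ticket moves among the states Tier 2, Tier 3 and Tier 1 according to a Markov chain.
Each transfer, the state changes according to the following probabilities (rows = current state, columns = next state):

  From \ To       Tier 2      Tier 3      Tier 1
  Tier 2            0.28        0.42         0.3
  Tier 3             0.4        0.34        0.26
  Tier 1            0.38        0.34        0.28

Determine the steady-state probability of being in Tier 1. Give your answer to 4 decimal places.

0.2797

Let the stationary distribution be π with π = πP and π_1 + π_2 + π_3 = 1.
π_1 = 0.28·π_1 + 0.4·π_2 + 0.38·π_3
π_2 = 0.42·π_1 + 0.34·π_2 + 0.34·π_3
Solving with the normalization constraint gives π = (0.3521, 0.3682, 0.2797).
So the stationary probability of Tier 1 is 0.2797.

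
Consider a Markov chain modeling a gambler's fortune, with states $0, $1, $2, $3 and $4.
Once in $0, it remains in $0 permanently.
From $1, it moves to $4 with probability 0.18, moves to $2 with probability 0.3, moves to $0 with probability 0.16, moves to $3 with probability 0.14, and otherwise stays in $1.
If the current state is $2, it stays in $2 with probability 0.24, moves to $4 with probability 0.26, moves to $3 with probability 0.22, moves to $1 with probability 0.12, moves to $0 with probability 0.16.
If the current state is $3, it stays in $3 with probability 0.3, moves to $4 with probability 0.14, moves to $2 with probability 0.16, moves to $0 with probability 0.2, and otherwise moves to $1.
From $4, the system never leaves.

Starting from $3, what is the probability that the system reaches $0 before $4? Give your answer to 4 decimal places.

0.5177

Let h(s) be the probability of absorption at $0 starting from transient state s. Then h($0) = 1 and h($4) = 0. By first-step analysis:
h($1) = 0.16·1 + 0.22·h($1) + 0.3·h($2) + 0.14·h($3) + 0.18·0
h($2) = 0.16·1 + 0.12·h($1) + 0.24·h($2) + 0.22·h($3) + 0.26·0
h($3) = 0.2·1 + 0.2·h($1) + 0.16·h($2) + 0.3·h($3) + 0.14·0
Solving: h($1) = 0.4649, h($2) = 0.4338, h($3) = 0.5177.
Starting from $3, the probability is 0.5177.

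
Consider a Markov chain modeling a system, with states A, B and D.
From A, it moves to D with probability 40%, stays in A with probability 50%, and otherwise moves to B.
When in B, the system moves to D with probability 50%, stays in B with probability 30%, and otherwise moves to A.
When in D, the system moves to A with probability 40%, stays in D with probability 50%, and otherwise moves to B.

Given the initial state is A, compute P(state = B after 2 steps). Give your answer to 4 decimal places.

0.1200

Sum over the intermediate state after 1 step:
P = P(A→A)·P(A→B) + P(A→B)·P(B→B) + P(A→D)·P(D→B)
  = 0.5×0.1 + 0.1×0.3 + 0.4×0.1
  = 0.0500 + 0.0300 + 0.0400 = 0.1200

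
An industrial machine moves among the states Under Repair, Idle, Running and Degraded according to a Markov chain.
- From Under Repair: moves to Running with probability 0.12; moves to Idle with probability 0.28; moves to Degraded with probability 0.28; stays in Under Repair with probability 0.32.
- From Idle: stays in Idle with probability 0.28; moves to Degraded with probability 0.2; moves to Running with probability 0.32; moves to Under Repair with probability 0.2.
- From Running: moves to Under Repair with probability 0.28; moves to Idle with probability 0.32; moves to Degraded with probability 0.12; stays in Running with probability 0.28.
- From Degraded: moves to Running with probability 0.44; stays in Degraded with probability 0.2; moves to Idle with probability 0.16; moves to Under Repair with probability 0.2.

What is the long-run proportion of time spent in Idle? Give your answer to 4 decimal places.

0.2676

Let the stationary distribution be π with π = πP and π_1 + π_2 + π_3 + π_4 = 1.
π_1 = 0.32·π_1 + 0.2·π_2 + 0.28·π_3 + 0.2·π_4
π_2 = 0.28·π_1 + 0.28·π_2 + 0.32·π_3 + 0.16·π_4
π_3 = 0.12·π_1 + 0.32·π_2 + 0.28·π_3 + 0.44·π_4
Solving with the normalization constraint gives π = (0.2529, 0.2676, 0.2819, 0.1977).
So the stationary probability of Idle is 0.2676.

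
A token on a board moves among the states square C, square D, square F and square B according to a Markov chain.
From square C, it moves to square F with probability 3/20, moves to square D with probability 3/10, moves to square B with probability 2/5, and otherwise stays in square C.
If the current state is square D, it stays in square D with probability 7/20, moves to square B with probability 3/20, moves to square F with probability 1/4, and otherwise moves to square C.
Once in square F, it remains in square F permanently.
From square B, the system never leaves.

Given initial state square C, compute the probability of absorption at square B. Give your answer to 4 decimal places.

Let h(s) be the probability of absorption at square B starting from transient state s. Then h(square B) = 1 and h(square F) = 0. By first-step analysis:
h(square C) = 0.15·h(square C) + 0.3·h(square D) + 0.15·0 + 0.4·1
h(square D) = 0.25·h(square C) + 0.35·h(square D) + 0.25·0 + 0.15·1
Solving: h(square C) = 0.6387, h(square D) = 0.4764.
Starting from square C, the probability is 0.6387.

0.6387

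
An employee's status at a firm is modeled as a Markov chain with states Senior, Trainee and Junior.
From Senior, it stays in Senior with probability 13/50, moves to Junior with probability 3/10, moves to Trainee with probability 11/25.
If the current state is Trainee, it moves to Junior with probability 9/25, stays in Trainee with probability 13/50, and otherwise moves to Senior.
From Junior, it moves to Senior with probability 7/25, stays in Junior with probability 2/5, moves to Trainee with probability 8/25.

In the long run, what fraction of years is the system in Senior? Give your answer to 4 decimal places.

Let the stationary distribution be π with π = πP and π_1 + π_2 + π_3 = 1.
π_1 = 0.26·π_1 + 0.38·π_2 + 0.28·π_3
π_2 = 0.44·π_1 + 0.26·π_2 + 0.32·π_3
Solving with the normalization constraint gives π = (0.3075, 0.3367, 0.3558).
So the stationary probability of Senior is 0.3075.

0.3075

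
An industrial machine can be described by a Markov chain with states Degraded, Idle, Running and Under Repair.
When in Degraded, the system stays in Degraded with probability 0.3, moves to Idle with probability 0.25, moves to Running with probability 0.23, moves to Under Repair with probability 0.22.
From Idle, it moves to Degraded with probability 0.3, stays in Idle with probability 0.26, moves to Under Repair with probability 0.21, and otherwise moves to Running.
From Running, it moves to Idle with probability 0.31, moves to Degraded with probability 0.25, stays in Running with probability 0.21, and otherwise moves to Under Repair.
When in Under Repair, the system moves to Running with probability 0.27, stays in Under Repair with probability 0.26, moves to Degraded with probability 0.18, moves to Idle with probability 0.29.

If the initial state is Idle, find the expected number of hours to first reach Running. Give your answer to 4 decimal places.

4.1849

Let t(s) be the expected number of hours to first reach Running from state s, with t(Running) = 0. Conditioning on the first hour:
t(Degraded) = 1 + 0.3·t(Degraded) + 0.25·t(Idle) + 0.22·t(Under Repair)
t(Idle) = 1 + 0.3·t(Degraded) + 0.26·t(Idle) + 0.21·t(Under Repair)
t(Under Repair) = 1 + 0.18·t(Degraded) + 0.29·t(Idle) + 0.26·t(Under Repair)
Solving: t(Degraded) = 4.1831, t(Idle) = 4.1849, t(Under Repair) = 4.0089.
Expected hours from Idle to Running: 4.1849.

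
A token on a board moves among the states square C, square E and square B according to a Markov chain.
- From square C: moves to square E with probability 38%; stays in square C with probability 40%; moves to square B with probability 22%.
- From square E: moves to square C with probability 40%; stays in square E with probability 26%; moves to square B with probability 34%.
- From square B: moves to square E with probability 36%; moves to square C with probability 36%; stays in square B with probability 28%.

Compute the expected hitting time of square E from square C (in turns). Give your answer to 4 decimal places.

2.6644

Let t(s) be the expected number of turns to first reach square E from state s, with t(square E) = 0. Conditioning on the first turn:
t(square C) = 1 + 0.4·t(square C) + 0.22·t(square B)
t(square B) = 1 + 0.36·t(square C) + 0.28·t(square B)
Solving: t(square C) = 2.6644, t(square B) = 2.7211.
Expected turns from square C to square E: 2.6644.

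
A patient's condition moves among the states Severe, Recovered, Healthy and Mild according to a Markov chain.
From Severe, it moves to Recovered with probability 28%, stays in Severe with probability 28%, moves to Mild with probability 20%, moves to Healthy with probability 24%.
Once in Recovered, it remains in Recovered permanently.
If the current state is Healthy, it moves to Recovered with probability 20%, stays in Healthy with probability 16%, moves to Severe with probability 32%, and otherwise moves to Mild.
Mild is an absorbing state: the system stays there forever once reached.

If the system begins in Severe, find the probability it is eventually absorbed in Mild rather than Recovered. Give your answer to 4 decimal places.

0.4636

Let h(s) be the probability of absorption at Mild starting from transient state s. Then h(Mild) = 1 and h(Recovered) = 0. By first-step analysis:
h(Severe) = 0.28·h(Severe) + 0.28·0 + 0.24·h(Healthy) + 0.2·1
h(Healthy) = 0.32·h(Severe) + 0.2·0 + 0.16·h(Healthy) + 0.32·1
Solving: h(Severe) = 0.4636, h(Healthy) = 0.5576.
Starting from Severe, the probability is 0.4636.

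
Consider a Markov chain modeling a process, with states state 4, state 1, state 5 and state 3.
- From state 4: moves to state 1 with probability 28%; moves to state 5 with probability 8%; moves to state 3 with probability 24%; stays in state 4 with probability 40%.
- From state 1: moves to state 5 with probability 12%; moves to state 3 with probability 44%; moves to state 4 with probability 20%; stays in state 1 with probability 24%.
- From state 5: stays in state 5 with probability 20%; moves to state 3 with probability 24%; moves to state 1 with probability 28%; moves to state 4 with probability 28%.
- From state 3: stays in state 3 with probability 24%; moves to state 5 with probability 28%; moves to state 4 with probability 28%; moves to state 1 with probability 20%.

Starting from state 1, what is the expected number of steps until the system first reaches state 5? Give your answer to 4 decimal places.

Let t(s) be the expected number of steps to first reach state 5 from state s, with t(state 5) = 0. Conditioning on the first step:
t(state 4) = 1 + 0.4·t(state 4) + 0.28·t(state 1) + 0.24·t(state 3)
t(state 1) = 1 + 0.2·t(state 4) + 0.24·t(state 1) + 0.44·t(state 3)
t(state 3) = 1 + 0.28·t(state 4) + 0.2·t(state 1) + 0.24·t(state 3)
Solving: t(state 4) = 6.7678, t(state 1) = 6.2551, t(state 3) = 5.4553.
Expected steps from state 1 to state 5: 6.2551.

6.2551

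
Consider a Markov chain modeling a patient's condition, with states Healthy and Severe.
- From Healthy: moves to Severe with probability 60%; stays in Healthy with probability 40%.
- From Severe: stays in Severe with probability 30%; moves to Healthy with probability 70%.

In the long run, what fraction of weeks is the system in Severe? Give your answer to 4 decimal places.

0.4615

Let the stationary distribution be π with π = πP and π_1 + π_2 = 1.
π_1 = 0.4·π_1 + 0.7·π_2
Solving with the normalization constraint gives π = (0.5385, 0.4615).
So the stationary probability of Severe is 0.4615.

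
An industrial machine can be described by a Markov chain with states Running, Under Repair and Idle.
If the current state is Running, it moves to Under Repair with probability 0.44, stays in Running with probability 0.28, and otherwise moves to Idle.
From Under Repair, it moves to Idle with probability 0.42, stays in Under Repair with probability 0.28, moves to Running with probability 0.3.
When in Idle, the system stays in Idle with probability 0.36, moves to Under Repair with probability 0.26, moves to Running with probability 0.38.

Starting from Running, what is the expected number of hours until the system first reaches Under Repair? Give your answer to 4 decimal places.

Let t(s) be the expected number of hours to first reach Under Repair from state s, with t(Under Repair) = 0. Conditioning on the first hour:
t(Running) = 1 + 0.28·t(Running) + 0.28·t(Idle)
t(Idle) = 1 + 0.38·t(Running) + 0.36·t(Idle)
Solving: t(Running) = 2.5959, t(Idle) = 3.1038.
Expected hours from Running to Under Repair: 2.5959.

2.5959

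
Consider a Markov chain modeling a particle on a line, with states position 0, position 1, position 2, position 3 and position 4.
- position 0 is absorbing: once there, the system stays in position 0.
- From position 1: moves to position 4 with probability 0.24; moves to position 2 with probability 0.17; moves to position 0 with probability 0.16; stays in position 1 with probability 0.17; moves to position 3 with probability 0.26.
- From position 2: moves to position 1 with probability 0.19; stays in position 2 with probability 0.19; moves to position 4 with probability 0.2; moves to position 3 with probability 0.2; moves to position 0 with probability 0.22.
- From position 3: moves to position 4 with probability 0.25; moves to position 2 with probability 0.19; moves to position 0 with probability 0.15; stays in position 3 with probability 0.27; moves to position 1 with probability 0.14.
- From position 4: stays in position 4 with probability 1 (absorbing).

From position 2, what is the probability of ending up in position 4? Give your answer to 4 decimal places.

Let h(s) be the probability of absorption at position 4 starting from transient state s. Then h(position 4) = 1 and h(position 0) = 0. By first-step analysis:
h(position 1) = 0.16·0 + 0.17·h(position 1) + 0.17·h(position 2) + 0.26·h(position 3) + 0.24·1
h(position 2) = 0.22·0 + 0.19·h(position 1) + 0.19·h(position 2) + 0.2·h(position 3) + 0.2·1
h(position 3) = 0.15·0 + 0.14·h(position 1) + 0.19·h(position 2) + 0.27·h(position 3) + 0.25·1
Solving: h(position 1) = 0.5832, h(position 2) = 0.5300, h(position 3) = 0.5923.
Starting from position 2, the probability is 0.5300.

0.5300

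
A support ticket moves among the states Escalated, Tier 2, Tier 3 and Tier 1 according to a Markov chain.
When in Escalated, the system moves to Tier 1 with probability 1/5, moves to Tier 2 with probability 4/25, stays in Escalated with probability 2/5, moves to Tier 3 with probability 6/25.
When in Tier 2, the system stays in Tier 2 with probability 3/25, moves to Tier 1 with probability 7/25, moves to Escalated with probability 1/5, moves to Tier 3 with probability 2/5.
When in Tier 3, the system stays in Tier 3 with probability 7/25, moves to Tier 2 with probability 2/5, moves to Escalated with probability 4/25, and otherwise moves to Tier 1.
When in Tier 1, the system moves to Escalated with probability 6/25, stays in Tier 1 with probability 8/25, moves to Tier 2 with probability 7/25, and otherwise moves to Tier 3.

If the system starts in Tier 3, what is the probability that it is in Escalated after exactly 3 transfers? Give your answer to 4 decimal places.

Propagate the distribution vector 3 transfers from Tier 3.
After 0 transfers: (0.0000, 0.0000, 1.0000, 0.0000)
After 1 transfer: (0.1600, 0.4000, 0.2800, 0.1600)
After 2 transfers: (0.2272, 0.2304, 0.3024, 0.2400)
After 3 transfers: (0.2429, 0.2522, 0.2698, 0.2351)
P(in Escalated after 3 transfers) = 0.2429

0.2429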